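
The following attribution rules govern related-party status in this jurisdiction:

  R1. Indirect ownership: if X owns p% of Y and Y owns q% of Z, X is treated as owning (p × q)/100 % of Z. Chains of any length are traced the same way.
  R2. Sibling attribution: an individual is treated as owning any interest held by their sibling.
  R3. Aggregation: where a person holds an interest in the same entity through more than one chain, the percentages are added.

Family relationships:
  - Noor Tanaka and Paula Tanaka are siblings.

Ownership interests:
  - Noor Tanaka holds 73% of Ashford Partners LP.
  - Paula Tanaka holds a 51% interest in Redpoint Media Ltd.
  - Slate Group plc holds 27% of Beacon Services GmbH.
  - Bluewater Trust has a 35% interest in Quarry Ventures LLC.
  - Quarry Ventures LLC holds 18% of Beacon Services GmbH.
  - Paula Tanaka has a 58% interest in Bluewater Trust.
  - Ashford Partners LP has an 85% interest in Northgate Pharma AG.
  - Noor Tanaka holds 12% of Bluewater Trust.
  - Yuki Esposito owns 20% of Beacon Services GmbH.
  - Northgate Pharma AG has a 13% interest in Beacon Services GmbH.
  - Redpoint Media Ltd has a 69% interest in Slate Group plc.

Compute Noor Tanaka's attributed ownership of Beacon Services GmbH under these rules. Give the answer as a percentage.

By sibling attribution (R2), Noor Tanaka is treated as also owning Paula Tanaka's interest in Bluewater Trust, giving 12% + 58% = 70%.
By sibling attribution (R2), Noor Tanaka is treated as owning Paula Tanaka's 51% interest in Redpoint Media Ltd.
Chain via Ashford Partners LP → Northgate Pharma AG (R1): 73% × 85% × 13% = 8.0665% of Beacon Services GmbH.
Chain via Bluewater Trust → Quarry Ventures LLC (R1): 70% × 35% × 18% = 4.41% of Beacon Services GmbH.
Chain via Redpoint Media Ltd → Slate Group plc (R1): 51% × 69% × 27% = 9.5013% of Beacon Services GmbH.
Aggregating (R3): 8.0665% + 4.41% + 9.5013% = 21.9778%.

21.9778%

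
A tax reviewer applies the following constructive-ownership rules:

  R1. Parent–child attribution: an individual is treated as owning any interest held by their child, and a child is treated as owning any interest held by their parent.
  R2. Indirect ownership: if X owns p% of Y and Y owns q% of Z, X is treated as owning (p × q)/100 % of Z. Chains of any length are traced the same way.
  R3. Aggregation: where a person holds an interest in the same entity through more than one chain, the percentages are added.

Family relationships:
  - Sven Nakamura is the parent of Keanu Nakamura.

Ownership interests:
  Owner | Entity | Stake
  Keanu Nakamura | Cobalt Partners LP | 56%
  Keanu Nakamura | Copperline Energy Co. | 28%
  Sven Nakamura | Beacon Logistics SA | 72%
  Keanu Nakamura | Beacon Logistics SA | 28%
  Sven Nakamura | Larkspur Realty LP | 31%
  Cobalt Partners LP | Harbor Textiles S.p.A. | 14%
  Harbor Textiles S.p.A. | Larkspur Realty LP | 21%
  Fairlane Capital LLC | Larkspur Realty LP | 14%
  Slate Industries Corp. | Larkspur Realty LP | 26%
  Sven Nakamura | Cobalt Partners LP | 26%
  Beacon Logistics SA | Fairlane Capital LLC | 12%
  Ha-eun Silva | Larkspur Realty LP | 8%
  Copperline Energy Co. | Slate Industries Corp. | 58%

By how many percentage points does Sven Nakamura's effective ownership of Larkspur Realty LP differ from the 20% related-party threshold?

19.3132

By parent–child attribution (R1), Sven Nakamura is treated as also owning Keanu Nakamura's interest in Cobalt Partners LP, giving 26% + 56% = 82%.
By parent–child attribution (R1), Sven Nakamura is treated as also owning Keanu Nakamura's interest in Beacon Logistics SA, giving 72% + 28% = 100%.
By parent–child attribution (R1), Sven Nakamura is treated as owning Keanu Nakamura's 28% interest in Copperline Energy Co.
Chain via Cobalt Partners LP → Harbor Textiles S.p.A. (R2): 82% × 14% × 21% = 2.4108% of Larkspur Realty LP.
Chain via Beacon Logistics SA → Fairlane Capital LLC (R2): 100% × 12% × 14% = 1.68% of Larkspur Realty LP.
Direct interest in Larkspur Realty LP: 31%.
Chain via Copperline Energy Co. → Slate Industries Corp. (R2): 28% × 58% × 26% = 4.2224% of Larkspur Realty LP.
Aggregating (R3): 2.4108% + 1.68% + 31% + 4.2224% = 39.3132%.
39.3132% exceeds the 20% threshold by 19.3132 percentage points.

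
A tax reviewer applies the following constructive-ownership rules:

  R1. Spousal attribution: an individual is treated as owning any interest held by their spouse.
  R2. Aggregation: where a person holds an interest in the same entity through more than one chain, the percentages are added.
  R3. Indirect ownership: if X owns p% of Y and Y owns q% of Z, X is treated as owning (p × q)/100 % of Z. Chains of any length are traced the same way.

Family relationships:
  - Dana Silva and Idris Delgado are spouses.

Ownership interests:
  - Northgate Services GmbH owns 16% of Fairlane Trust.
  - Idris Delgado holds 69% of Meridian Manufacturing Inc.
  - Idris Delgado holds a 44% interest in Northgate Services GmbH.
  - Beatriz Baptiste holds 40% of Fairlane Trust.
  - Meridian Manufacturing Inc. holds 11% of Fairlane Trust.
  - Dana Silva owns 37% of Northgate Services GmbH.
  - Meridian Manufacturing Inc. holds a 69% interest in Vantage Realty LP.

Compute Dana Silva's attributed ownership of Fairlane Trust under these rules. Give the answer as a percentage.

By spousal attribution (R1), Dana Silva is treated as also owning Idris Delgado's interest in Northgate Services GmbH, giving 37% + 44% = 81%.
By spousal attribution (R1), Dana Silva is treated as owning Idris Delgado's 69% interest in Meridian Manufacturing Inc.
Chain via Northgate Services GmbH (R3): 81% × 16% = 12.96% of Fairlane Trust.
Chain via Meridian Manufacturing Inc. (R3): 69% × 11% = 7.59% of Fairlane Trust.
Aggregating (R2): 12.96% + 7.59% = 20.55%.

20.55%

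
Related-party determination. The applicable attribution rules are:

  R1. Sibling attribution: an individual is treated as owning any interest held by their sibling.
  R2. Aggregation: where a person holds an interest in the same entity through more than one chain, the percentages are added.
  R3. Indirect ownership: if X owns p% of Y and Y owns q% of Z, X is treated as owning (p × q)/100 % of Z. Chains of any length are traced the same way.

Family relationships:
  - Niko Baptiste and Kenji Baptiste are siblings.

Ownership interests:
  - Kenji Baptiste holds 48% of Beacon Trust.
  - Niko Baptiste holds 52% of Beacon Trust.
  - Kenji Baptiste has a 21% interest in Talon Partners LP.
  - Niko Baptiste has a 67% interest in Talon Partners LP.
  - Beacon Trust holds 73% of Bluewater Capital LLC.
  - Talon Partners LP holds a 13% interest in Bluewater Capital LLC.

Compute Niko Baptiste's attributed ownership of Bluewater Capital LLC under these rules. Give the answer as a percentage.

By sibling attribution (R1), Niko Baptiste is treated as also owning Kenji Baptiste's interest in Beacon Trust, giving 52% + 48% = 100%.
By sibling attribution (R1), Niko Baptiste is treated as also owning Kenji Baptiste's interest in Talon Partners LP, giving 67% + 21% = 88%.
Chain via Beacon Trust (R3): 100% × 73% = 73% of Bluewater Capital LLC.
Chain via Talon Partners LP (R3): 88% × 13% = 11.44% of Bluewater Capital LLC.
Aggregating (R2): 73% + 11.44% = 84.44%.

84.44%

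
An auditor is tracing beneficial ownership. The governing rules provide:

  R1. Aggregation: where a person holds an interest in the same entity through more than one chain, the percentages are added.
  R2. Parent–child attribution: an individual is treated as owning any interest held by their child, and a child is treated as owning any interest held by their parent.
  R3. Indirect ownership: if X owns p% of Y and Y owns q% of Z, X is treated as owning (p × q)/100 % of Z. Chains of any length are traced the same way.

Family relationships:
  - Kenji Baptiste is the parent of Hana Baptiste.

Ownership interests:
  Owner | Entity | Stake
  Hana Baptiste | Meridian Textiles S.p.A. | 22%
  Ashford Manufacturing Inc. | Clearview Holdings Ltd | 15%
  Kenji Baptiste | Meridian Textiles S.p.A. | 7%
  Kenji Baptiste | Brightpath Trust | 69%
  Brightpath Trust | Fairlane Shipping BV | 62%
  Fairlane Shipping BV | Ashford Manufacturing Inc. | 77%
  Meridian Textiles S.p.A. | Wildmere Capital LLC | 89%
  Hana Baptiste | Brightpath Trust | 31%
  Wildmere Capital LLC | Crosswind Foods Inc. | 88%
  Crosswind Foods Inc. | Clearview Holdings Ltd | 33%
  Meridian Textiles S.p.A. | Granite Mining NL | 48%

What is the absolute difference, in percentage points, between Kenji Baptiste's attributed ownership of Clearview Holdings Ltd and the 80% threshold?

65.343776

By parent–child attribution (R2), Kenji Baptiste is treated as also owning Hana Baptiste's interest in Brightpath Trust, giving 69% + 31% = 100%.
By parent–child attribution (R2), Kenji Baptiste is treated as also owning Hana Baptiste's interest in Meridian Textiles S.p.A, giving 7% + 22% = 29%.
Chain via Brightpath Trust → Fairlane Shipping BV → Ashford Manufacturing Inc. (R3): 100% × 62% × 77% × 15% = 7.161% of Clearview Holdings Ltd.
Chain via Meridian Textiles S.p.A. → Wildmere Capital LLC → Crosswind Foods Inc. (R3): 29% × 89% × 88% × 33% = 7.495224% of Clearview Holdings Ltd.
Aggregating (R1): 7.161% + 7.495224% = 14.656224%.
14.656224% falls short of the 80% threshold by 65.343776 percentage points.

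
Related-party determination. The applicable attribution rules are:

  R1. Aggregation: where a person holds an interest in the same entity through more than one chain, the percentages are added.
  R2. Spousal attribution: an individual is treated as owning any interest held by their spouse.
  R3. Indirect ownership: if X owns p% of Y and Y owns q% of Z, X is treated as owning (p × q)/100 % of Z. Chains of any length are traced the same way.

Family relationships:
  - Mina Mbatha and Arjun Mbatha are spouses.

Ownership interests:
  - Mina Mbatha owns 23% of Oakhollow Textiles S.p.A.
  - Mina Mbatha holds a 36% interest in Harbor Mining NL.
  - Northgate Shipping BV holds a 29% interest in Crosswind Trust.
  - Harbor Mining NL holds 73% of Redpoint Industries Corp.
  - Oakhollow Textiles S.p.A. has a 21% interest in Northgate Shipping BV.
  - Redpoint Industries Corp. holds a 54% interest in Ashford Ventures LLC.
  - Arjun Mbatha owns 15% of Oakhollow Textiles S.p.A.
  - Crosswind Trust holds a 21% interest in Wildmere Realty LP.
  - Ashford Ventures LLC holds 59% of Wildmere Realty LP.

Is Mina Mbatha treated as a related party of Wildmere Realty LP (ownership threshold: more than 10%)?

By spousal attribution (R2), Mina Mbatha is treated as also owning Arjun Mbatha's interest in Oakhollow Textiles S.p.A, giving 23% + 15% = 38%.
Chain via Oakhollow Textiles S.p.A. → Northgate Shipping BV → Crosswind Trust (R3): 38% × 21% × 29% × 21% = 0.485982% of Wildmere Realty LP.
Chain via Harbor Mining NL → Redpoint Industries Corp. → Ashford Ventures LLC (R3): 36% × 73% × 54% × 59% = 8.372808% of Wildmere Realty LP.
Aggregating (R1): 0.485982% + 8.372808% = 8.85879%.
8.85879% does not exceed the 10% threshold, so Mina is not a related party to Wildmere Realty LP.

No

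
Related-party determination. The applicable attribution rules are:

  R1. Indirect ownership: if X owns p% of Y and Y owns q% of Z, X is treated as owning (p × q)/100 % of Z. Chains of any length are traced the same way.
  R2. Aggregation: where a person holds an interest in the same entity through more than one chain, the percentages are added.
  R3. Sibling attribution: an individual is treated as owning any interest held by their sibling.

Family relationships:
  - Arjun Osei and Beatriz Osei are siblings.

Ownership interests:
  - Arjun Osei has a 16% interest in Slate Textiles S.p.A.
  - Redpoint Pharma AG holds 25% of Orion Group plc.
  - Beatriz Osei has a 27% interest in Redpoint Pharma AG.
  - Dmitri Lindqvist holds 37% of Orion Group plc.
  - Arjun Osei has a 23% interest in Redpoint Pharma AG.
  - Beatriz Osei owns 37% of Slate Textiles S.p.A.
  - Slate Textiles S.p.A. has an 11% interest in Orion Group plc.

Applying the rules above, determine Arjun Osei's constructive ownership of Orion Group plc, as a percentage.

18.33%

By sibling attribution (R3), Arjun Osei is treated as also owning Beatriz Osei's interest in Slate Textiles S.p.A, giving 16% + 37% = 53%.
By sibling attribution (R3), Arjun Osei is treated as also owning Beatriz Osei's interest in Redpoint Pharma AG, giving 23% + 27% = 50%.
Chain via Slate Textiles S.p.A. (R1): 53% × 11% = 5.83% of Orion Group plc.
Chain via Redpoint Pharma AG (R1): 50% × 25% = 12.5% of Orion Group plc.
Aggregating (R2): 5.83% + 12.5% = 18.33%.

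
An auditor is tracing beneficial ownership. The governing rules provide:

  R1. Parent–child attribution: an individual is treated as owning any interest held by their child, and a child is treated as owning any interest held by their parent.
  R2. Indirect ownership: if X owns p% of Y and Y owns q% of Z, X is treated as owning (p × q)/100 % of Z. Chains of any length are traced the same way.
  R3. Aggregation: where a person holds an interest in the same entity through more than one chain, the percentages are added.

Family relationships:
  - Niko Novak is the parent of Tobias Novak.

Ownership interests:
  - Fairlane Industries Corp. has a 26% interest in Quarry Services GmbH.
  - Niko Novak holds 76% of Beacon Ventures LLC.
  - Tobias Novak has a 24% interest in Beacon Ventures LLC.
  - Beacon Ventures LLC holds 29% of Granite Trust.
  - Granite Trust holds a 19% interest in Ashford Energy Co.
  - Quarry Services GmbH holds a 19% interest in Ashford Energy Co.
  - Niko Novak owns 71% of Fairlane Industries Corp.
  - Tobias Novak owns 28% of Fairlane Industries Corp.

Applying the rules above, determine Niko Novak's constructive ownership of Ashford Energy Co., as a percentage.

By parent–child attribution (R1), Niko Novak is treated as also owning Tobias Novak's interest in Fairlane Industries Corp, giving 71% + 28% = 99%.
By parent–child attribution (R1), Niko Novak is treated as also owning Tobias Novak's interest in Beacon Ventures LLC, giving 76% + 24% = 100%.
Chain via Fairlane Industries Corp. → Quarry Services GmbH (R2): 99% × 26% × 19% = 4.8906% of Ashford Energy Co.
Chain via Beacon Ventures LLC → Granite Trust (R2): 100% × 29% × 19% = 5.51% of Ashford Energy Co.
Aggregating (R3): 4.8906% + 5.51% = 10.4006%.

10.4006%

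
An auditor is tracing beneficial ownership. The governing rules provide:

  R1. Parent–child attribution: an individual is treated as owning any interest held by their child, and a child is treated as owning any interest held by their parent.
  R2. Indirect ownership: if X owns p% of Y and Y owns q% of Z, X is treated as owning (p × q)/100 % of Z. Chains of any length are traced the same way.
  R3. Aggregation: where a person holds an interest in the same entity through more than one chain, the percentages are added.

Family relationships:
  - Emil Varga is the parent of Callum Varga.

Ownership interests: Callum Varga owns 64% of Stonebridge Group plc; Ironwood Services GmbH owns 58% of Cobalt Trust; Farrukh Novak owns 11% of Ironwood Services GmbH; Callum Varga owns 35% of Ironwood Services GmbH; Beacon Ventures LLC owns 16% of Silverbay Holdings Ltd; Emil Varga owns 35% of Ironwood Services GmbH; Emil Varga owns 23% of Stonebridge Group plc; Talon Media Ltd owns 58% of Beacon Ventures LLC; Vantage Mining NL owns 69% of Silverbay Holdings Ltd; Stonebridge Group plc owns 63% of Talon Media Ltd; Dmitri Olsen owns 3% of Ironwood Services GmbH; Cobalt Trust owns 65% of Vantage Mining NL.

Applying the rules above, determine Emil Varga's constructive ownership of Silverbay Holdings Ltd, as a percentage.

By parent–child attribution (R1), Emil Varga is treated as also owning Callum Varga's interest in Stonebridge Group plc, giving 23% + 64% = 87%.
By parent–child attribution (R1), Emil Varga is treated as also owning Callum Varga's interest in Ironwood Services GmbH, giving 35% + 35% = 70%.
Chain via Stonebridge Group plc → Talon Media Ltd → Beacon Ventures LLC (R2): 87% × 63% × 58% × 16% = 5.086368% of Silverbay Holdings Ltd.
Chain via Ironwood Services GmbH → Cobalt Trust → Vantage Mining NL (R2): 70% × 58% × 65% × 69% = 18.2091% of Silverbay Holdings Ltd.
Aggregating (R3): 5.086368% + 18.2091% = 23.295468%.

23.295468%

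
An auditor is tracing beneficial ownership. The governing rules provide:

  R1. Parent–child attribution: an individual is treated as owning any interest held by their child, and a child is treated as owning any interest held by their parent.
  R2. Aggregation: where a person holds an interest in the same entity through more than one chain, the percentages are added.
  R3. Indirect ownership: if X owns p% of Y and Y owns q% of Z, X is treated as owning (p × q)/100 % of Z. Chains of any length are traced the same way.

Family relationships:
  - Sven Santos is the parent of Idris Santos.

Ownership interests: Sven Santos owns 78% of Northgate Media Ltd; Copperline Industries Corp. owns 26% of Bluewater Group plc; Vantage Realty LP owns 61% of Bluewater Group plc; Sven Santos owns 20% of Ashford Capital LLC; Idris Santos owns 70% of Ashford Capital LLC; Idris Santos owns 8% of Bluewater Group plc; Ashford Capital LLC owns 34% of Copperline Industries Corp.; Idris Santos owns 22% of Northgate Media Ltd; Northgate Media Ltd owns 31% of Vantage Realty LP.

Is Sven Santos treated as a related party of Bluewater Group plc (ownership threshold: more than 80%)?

By parent–child attribution (R1), Sven Santos is treated as also owning Idris Santos's interest in Ashford Capital LLC, giving 20% + 70% = 90%.
By parent–child attribution (R1), Sven Santos is treated as also owning Idris Santos's interest in Northgate Media Ltd, giving 78% + 22% = 100%.
By parent–child attribution (R1), Sven Santos is treated as owning Idris Santos's 8% interest in Bluewater Group plc.
Chain via Ashford Capital LLC → Copperline Industries Corp. (R3): 90% × 34% × 26% = 7.956% of Bluewater Group plc.
Chain via Northgate Media Ltd → Vantage Realty LP (R3): 100% × 31% × 61% = 18.91% of Bluewater Group plc.
Direct interest in Bluewater Group plc: 8%.
Aggregating (R2): 7.956% + 18.91% + 8% = 34.866%.
34.866% does not exceed the 80% threshold, so Sven is not a related party to Bluewater Group plc.

No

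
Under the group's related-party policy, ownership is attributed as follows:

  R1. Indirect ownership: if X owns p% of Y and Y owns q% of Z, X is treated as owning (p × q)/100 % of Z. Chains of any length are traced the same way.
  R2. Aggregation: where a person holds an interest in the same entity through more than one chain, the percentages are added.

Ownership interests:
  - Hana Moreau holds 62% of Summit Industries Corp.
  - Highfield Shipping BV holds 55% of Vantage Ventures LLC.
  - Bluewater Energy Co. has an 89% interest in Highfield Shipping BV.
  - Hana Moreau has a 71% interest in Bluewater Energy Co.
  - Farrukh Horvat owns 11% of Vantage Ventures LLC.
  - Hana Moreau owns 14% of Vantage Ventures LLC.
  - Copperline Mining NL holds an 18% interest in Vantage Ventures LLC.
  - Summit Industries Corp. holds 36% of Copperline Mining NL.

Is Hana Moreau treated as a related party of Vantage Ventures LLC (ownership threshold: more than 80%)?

Chain via Bluewater Energy Co. → Highfield Shipping BV (R1): 71% × 89% × 55% = 34.7545% of Vantage Ventures LLC.
Chain via Summit Industries Corp. → Copperline Mining NL (R1): 62% × 36% × 18% = 4.0176% of Vantage Ventures LLC.
Direct interest in Vantage Ventures LLC: 14%.
Aggregating (R2): 34.7545% + 4.0176% + 14% = 52.7721%.
52.7721% does not exceed the 80% threshold, so Hana is not a related party to Vantage Ventures LLC.

No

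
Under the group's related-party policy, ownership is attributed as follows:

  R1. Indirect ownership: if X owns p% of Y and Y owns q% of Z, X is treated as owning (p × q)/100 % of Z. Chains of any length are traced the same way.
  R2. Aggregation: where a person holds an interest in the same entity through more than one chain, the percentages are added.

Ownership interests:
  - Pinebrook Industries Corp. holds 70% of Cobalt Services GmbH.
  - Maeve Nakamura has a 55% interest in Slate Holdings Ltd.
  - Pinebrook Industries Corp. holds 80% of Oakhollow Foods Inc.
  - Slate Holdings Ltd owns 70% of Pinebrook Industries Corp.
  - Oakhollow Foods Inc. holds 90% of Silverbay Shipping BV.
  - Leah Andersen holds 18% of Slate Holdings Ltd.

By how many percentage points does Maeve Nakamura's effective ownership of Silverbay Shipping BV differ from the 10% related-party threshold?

Chain via Slate Holdings Ltd → Pinebrook Industries Corp. → Oakhollow Foods Inc. (R1): 55% × 70% × 80% × 90% = 27.72% of Silverbay Shipping BV.
27.72% exceeds the 10% threshold by 17.72 percentage points.

17.72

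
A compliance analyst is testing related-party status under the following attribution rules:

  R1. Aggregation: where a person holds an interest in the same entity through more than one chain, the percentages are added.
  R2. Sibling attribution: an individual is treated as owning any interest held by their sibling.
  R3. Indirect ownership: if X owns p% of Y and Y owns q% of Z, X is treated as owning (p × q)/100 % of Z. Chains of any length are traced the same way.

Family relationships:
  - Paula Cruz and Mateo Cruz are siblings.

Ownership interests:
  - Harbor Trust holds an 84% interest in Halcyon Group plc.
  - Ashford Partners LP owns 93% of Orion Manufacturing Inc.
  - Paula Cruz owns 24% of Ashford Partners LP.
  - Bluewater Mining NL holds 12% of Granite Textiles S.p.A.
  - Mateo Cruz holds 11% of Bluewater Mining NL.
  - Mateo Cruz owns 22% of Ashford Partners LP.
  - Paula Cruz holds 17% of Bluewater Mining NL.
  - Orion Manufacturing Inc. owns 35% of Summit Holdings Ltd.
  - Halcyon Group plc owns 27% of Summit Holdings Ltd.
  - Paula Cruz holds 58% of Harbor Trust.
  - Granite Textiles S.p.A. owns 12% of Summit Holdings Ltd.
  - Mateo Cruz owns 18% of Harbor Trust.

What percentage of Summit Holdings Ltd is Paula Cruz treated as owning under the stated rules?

32.613%

By sibling attribution (R2), Paula Cruz is treated as also owning Mateo Cruz's interest in Harbor Trust, giving 58% + 18% = 76%.
By sibling attribution (R2), Paula Cruz is treated as also owning Mateo Cruz's interest in Ashford Partners LP, giving 24% + 22% = 46%.
By sibling attribution (R2), Paula Cruz is treated as also owning Mateo Cruz's interest in Bluewater Mining NL, giving 17% + 11% = 28%.
Chain via Harbor Trust → Halcyon Group plc (R3): 76% × 84% × 27% = 17.2368% of Summit Holdings Ltd.
Chain via Ashford Partners LP → Orion Manufacturing Inc. (R3): 46% × 93% × 35% = 14.973% of Summit Holdings Ltd.
Chain via Bluewater Mining NL → Granite Textiles S.p.A. (R3): 28% × 12% × 12% = 0.4032% of Summit Holdings Ltd.
Aggregating (R1): 17.2368% + 14.973% + 0.4032% = 32.613%.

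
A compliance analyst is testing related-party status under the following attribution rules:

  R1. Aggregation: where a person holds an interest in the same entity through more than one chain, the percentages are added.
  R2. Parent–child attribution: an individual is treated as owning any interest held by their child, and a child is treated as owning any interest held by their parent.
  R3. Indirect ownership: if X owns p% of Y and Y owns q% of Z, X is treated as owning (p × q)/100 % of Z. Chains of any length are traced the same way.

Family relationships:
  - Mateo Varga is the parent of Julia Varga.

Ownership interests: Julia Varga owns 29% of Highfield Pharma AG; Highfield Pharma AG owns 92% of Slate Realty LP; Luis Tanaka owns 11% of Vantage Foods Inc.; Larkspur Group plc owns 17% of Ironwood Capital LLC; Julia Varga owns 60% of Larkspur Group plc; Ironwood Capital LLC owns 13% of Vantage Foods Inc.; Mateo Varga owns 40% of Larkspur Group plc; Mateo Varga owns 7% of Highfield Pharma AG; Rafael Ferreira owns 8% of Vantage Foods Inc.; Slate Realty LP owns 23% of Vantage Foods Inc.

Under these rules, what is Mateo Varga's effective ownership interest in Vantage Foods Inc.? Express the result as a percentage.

By parent–child attribution (R2), Mateo Varga is treated as also owning Julia Varga's interest in Larkspur Group plc, giving 40% + 60% = 100%.
By parent–child attribution (R2), Mateo Varga is treated as also owning Julia Varga's interest in Highfield Pharma AG, giving 7% + 29% = 36%.
Chain via Larkspur Group plc → Ironwood Capital LLC (R3): 100% × 17% × 13% = 2.21% of Vantage Foods Inc.
Chain via Highfield Pharma AG → Slate Realty LP (R3): 36% × 92% × 23% = 7.6176% of Vantage Foods Inc.
Aggregating (R1): 2.21% + 7.6176% = 9.8276%.

9.8276%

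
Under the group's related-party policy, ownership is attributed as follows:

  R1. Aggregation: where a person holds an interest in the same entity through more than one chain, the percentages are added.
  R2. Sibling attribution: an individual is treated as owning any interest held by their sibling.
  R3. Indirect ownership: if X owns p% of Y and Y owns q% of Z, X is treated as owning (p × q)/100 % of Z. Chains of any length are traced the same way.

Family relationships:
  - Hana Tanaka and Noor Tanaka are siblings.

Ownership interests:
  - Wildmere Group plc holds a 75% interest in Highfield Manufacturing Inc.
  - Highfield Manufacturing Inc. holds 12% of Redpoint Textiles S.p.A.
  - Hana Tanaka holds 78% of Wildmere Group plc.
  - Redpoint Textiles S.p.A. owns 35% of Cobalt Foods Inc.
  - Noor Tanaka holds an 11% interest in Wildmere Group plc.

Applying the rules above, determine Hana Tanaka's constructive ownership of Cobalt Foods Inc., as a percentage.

2.8035%

By sibling attribution (R2), Hana Tanaka is treated as also owning Noor Tanaka's interest in Wildmere Group plc, giving 78% + 11% = 89%.
Chain via Wildmere Group plc → Highfield Manufacturing Inc. → Redpoint Textiles S.p.A. (R3): 89% × 75% × 12% × 35% = 2.8035% of Cobalt Foods Inc.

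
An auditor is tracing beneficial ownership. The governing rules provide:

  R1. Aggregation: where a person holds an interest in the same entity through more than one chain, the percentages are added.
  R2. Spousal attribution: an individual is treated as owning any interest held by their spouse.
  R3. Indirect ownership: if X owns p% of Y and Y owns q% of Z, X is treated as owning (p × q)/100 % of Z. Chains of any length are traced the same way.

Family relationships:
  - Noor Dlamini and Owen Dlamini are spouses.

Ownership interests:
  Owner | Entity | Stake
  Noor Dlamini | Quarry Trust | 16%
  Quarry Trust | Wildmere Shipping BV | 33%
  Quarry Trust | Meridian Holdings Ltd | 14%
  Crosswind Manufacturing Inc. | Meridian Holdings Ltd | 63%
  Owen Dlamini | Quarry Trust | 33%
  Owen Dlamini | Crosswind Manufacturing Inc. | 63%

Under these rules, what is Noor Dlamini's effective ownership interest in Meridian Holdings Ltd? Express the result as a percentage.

By spousal attribution (R2), Noor Dlamini is treated as also owning Owen Dlamini's interest in Quarry Trust, giving 16% + 33% = 49%.
By spousal attribution (R2), Noor Dlamini is treated as owning Owen Dlamini's 63% interest in Crosswind Manufacturing Inc.
Chain via Quarry Trust (R3): 49% × 14% = 6.86% of Meridian Holdings Ltd.
Chain via Crosswind Manufacturing Inc. (R3): 63% × 63% = 39.69% of Meridian Holdings Ltd.
Aggregating (R1): 6.86% + 39.69% = 46.55%.

46.55%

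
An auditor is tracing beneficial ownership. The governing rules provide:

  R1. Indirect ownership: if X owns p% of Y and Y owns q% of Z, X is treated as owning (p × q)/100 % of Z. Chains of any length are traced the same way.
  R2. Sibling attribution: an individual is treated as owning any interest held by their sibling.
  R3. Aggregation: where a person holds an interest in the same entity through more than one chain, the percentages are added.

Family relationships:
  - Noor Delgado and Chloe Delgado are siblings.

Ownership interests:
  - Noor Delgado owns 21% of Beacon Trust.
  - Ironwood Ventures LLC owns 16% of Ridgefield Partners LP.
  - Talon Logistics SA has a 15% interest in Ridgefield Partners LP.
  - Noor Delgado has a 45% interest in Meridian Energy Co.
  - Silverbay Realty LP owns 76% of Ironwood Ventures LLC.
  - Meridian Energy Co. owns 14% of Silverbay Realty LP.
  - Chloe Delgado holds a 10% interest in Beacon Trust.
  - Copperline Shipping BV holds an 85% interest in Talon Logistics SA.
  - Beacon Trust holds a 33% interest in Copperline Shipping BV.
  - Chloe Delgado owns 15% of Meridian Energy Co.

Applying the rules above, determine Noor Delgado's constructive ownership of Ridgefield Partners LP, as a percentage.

By sibling attribution (R2), Noor Delgado is treated as also owning Chloe Delgado's interest in Beacon Trust, giving 21% + 10% = 31%.
By sibling attribution (R2), Noor Delgado is treated as also owning Chloe Delgado's interest in Meridian Energy Co, giving 45% + 15% = 60%.
Chain via Beacon Trust → Copperline Shipping BV → Talon Logistics SA (R1): 31% × 33% × 85% × 15% = 1.304325% of Ridgefield Partners LP.
Chain via Meridian Energy Co. → Silverbay Realty LP → Ironwood Ventures LLC (R1): 60% × 14% × 76% × 16% = 1.02144% of Ridgefield Partners LP.
Aggregating (R3): 1.304325% + 1.02144% = 2.325765%.

2.325765%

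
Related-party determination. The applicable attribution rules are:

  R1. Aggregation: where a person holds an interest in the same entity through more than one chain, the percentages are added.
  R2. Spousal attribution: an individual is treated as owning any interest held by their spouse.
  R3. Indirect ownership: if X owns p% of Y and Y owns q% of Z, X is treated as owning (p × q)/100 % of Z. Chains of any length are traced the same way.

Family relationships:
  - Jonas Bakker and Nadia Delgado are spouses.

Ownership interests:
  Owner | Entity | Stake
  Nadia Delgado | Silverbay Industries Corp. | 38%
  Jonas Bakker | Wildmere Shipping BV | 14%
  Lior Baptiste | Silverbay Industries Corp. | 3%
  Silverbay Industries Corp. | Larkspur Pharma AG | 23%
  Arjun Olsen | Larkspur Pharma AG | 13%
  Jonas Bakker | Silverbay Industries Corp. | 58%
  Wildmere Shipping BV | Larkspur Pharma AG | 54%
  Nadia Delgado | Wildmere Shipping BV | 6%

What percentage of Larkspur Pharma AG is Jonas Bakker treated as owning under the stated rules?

32.88%

By spousal attribution (R2), Jonas Bakker is treated as also owning Nadia Delgado's interest in Silverbay Industries Corp, giving 58% + 38% = 96%.
By spousal attribution (R2), Jonas Bakker is treated as also owning Nadia Delgado's interest in Wildmere Shipping BV, giving 14% + 6% = 20%.
Chain via Silverbay Industries Corp. (R3): 96% × 23% = 22.08% of Larkspur Pharma AG.
Chain via Wildmere Shipping BV (R3): 20% × 54% = 10.8% of Larkspur Pharma AG.
Aggregating (R1): 22.08% + 10.8% = 32.88%.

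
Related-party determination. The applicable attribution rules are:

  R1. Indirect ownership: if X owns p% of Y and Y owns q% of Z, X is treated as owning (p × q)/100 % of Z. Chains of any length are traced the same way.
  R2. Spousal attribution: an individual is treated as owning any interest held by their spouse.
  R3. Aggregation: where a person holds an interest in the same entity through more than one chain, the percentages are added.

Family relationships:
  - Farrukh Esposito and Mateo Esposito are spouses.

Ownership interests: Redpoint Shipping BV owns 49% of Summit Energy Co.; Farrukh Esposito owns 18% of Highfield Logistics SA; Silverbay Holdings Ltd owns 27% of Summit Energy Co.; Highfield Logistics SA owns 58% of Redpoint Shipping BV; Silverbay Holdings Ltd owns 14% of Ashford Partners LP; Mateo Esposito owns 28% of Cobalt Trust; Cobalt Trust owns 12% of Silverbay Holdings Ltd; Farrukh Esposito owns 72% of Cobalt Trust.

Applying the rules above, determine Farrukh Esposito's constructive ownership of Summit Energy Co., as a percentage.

By spousal attribution (R2), Farrukh Esposito is treated as also owning Mateo Esposito's interest in Cobalt Trust, giving 72% + 28% = 100%.
Chain via Cobalt Trust → Silverbay Holdings Ltd (R1): 100% × 12% × 27% = 3.24% of Summit Energy Co.
Chain via Highfield Logistics SA → Redpoint Shipping BV (R1): 18% × 58% × 49% = 5.1156% of Summit Energy Co.
Aggregating (R3): 3.24% + 5.1156% = 8.3556%.

8.3556%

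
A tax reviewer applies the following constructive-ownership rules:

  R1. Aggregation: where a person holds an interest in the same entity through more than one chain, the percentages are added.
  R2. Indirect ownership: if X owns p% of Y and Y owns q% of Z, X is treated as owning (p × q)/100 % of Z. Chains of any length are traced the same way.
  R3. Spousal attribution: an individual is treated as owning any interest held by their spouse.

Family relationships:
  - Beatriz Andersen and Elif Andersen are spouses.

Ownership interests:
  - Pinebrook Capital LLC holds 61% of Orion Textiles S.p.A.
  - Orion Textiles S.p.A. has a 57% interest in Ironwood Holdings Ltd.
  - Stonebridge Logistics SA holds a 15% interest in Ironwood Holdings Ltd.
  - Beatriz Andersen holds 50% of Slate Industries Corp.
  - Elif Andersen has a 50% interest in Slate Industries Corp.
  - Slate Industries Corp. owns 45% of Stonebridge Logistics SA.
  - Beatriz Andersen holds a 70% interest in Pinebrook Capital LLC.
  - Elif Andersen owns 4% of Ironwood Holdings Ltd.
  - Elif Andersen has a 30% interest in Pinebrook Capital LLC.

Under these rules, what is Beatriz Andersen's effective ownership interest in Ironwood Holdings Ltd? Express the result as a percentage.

45.52%

By spousal attribution (R3), Beatriz Andersen is treated as also owning Elif Andersen's interest in Slate Industries Corp, giving 50% + 50% = 100%.
By spousal attribution (R3), Beatriz Andersen is treated as also owning Elif Andersen's interest in Pinebrook Capital LLC, giving 70% + 30% = 100%.
By spousal attribution (R3), Beatriz Andersen is treated as owning Elif Andersen's 4% interest in Ironwood Holdings Ltd.
Chain via Slate Industries Corp. → Stonebridge Logistics SA (R2): 100% × 45% × 15% = 6.75% of Ironwood Holdings Ltd.
Chain via Pinebrook Capital LLC → Orion Textiles S.p.A. (R2): 100% × 61% × 57% = 34.77% of Ironwood Holdings Ltd.
Direct interest in Ironwood Holdings Ltd: 4%.
Aggregating (R1): 6.75% + 34.77% + 4% = 45.52%.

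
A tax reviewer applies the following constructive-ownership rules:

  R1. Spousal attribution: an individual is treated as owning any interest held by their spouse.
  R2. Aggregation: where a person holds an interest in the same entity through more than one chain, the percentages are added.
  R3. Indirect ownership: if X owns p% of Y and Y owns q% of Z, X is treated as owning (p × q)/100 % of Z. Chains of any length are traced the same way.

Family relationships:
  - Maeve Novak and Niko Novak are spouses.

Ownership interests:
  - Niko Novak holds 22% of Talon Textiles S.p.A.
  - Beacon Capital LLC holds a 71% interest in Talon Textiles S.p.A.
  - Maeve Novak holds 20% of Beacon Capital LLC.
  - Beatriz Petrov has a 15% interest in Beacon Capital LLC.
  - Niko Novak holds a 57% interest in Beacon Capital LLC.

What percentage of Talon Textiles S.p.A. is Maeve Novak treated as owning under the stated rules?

76.67%

By spousal attribution (R1), Maeve Novak is treated as also owning Niko Novak's interest in Beacon Capital LLC, giving 20% + 57% = 77%.
By spousal attribution (R1), Maeve Novak is treated as owning Niko Novak's 22% interest in Talon Textiles S.p.A.
Chain via Beacon Capital LLC (R3): 77% × 71% = 54.67% of Talon Textiles S.p.A.
Direct interest in Talon Textiles S.p.A: 22%.
Aggregating (R2): 54.67% + 22% = 76.67%.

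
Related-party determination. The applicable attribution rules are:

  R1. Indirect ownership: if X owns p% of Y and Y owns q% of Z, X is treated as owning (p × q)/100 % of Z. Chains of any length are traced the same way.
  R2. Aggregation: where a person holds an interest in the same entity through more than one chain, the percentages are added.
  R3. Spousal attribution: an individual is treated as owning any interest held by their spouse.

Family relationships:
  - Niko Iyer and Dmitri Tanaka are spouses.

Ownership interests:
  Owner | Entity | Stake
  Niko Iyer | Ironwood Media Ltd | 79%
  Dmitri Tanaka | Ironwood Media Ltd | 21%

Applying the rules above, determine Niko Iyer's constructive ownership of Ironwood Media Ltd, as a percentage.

By spousal attribution (R3), Niko Iyer is treated as also owning Dmitri Tanaka's interest in Ironwood Media Ltd, giving 79% + 21% = 100%.
Direct interest in Ironwood Media Ltd: 100%.

100%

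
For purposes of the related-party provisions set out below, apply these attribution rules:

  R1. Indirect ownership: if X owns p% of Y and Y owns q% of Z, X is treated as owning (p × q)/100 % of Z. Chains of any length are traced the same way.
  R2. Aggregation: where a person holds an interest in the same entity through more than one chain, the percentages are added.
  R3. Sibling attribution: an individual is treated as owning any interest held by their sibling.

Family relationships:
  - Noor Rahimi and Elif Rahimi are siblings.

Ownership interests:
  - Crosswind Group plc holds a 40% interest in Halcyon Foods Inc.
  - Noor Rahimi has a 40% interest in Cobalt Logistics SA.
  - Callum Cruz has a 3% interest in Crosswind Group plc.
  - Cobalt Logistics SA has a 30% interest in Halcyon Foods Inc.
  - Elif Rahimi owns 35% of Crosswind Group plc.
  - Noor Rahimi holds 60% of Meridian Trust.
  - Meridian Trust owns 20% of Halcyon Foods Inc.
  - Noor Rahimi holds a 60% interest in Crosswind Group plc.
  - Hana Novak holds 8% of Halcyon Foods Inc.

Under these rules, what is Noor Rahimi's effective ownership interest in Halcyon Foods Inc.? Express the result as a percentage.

62%

By sibling attribution (R3), Noor Rahimi is treated as also owning Elif Rahimi's interest in Crosswind Group plc, giving 60% + 35% = 95%.
Chain via Cobalt Logistics SA (R1): 40% × 30% = 12% of Halcyon Foods Inc.
Chain via Crosswind Group plc (R1): 95% × 40% = 38% of Halcyon Foods Inc.
Chain via Meridian Trust (R1): 60% × 20% = 12% of Halcyon Foods Inc.
Aggregating (R2): 12% + 38% + 12% = 62%.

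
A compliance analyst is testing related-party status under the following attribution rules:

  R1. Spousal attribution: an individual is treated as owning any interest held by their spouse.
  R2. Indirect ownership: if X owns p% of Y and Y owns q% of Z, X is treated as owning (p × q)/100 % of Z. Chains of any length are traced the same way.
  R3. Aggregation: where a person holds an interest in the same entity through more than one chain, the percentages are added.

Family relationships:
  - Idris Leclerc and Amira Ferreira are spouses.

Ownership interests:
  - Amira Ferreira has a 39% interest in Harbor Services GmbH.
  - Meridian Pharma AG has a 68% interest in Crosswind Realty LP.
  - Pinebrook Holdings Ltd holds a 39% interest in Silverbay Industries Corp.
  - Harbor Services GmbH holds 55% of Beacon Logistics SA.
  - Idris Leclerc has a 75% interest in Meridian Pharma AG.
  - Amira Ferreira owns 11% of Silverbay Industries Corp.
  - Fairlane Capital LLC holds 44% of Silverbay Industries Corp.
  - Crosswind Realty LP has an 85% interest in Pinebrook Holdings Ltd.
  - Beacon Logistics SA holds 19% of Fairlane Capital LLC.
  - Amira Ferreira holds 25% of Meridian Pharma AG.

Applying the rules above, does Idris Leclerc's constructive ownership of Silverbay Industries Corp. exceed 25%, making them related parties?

Yes

By spousal attribution (R1), Idris Leclerc is treated as also owning Amira Ferreira's interest in Meridian Pharma AG, giving 75% + 25% = 100%.
By spousal attribution (R1), Idris Leclerc is treated as owning Amira Ferreira's 39% interest in Harbor Services GmbH.
By spousal attribution (R1), Idris Leclerc is treated as owning Amira Ferreira's 11% interest in Silverbay Industries Corp.
Chain via Meridian Pharma AG → Crosswind Realty LP → Pinebrook Holdings Ltd (R2): 100% × 68% × 85% × 39% = 22.542% of Silverbay Industries Corp.
Chain via Harbor Services GmbH → Beacon Logistics SA → Fairlane Capital LLC (R2): 39% × 55% × 19% × 44% = 1.79322% of Silverbay Industries Corp.
Direct interest in Silverbay Industries Corp: 11%.
Aggregating (R3): 22.542% + 1.79322% + 11% = 35.33522%.
35.33522% exceeds the 25% threshold, so Idris is a related party to Silverbay Industries Corp.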